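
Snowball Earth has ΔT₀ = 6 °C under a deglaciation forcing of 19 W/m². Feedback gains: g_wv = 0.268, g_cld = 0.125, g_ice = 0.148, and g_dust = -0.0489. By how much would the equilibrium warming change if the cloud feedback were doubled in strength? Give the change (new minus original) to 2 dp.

Original: g = 0.4921, ΔT = 6/(1−0.4921) = 11.8133 °C.
With doubled cloud: g' = 0.6171, ΔT' = 6/(1−0.6171) = 15.6699 °C.
Change = 15.6699 − 11.8133 = 3.86 °C.

3.86 °C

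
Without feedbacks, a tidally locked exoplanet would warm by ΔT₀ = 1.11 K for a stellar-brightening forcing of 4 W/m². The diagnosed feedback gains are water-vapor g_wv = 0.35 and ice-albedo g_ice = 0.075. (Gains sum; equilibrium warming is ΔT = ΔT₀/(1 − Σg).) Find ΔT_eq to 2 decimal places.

1.93 K

Total gain g = 0.35 + 0.075 = 0.425.
Amplification A = 1/(1 − 0.425) = 1.739.
ΔT = 1.11 × 1.739 = 1.93 K.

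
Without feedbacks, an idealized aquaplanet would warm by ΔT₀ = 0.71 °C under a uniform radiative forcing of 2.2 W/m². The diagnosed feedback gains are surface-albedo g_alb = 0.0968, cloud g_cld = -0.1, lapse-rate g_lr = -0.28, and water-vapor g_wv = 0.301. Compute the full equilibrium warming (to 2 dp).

Total gain g = 0.0968 − 0.1 − 0.28 + 0.301 = 0.0178.
Amplification A = 1/(1 − 0.0178) = 1.018.
ΔT = 0.71 × 1.018 = 0.72 °C.

0.72 °C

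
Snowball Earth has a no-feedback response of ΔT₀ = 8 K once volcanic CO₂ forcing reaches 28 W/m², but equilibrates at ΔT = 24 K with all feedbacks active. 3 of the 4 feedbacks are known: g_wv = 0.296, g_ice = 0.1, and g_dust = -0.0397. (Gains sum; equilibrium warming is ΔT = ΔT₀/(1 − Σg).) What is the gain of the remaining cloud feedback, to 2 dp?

Amplification A = ΔT/ΔT₀ = 24/8 = 3.
Total gain g = 1 − 1/A = 1 − 1/3 = 0.6667.
Known gains sum to 0.296 + 0.1 − 0.0397 = 0.3563.
g_cld = 0.6667 − 0.3563 = 0.31.

0.31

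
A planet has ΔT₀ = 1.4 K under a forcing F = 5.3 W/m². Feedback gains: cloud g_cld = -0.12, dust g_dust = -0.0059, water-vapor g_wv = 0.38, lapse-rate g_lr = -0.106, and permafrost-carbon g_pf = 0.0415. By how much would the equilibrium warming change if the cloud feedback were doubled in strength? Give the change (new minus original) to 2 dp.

Original: g = 0.1896, ΔT = 1.4/(1−0.1896) = 1.7275 K.
With doubled cloud: g' = 0.0696, ΔT' = 1.4/(1−0.0696) = 1.5047 K.
Change = 1.5047 − 1.7275 = -0.22 K.

-0.22 K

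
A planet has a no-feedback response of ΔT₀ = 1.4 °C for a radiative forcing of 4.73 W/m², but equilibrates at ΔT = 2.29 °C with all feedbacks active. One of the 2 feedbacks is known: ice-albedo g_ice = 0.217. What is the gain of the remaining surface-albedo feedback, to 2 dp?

0.17

Amplification A = ΔT/ΔT₀ = 2.29/1.4 = 1.636.
Total gain g = 1 − 1/A = 1 − 1/1.636 = 0.3888.
The known gain is 0.217.
g_alb = 0.3888 − 0.217 = 0.17.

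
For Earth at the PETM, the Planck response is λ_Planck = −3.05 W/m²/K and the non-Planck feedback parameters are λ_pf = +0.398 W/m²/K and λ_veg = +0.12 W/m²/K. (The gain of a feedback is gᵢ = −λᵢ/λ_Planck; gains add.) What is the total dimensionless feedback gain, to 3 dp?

Convert to gains: g_pf = 0.398/3.05 = 0.1305; g_veg = 0.12/3.05 = 0.03934.
Total gain g = 0.16984.

0.170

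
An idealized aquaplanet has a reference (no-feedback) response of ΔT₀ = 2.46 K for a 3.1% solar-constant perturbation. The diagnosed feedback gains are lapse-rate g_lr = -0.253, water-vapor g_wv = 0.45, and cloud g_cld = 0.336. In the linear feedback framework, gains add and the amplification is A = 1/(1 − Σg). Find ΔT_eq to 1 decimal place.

Total gain g = -0.253 + 0.45 + 0.336 = 0.533.
Amplification A = 1/(1 − 0.533) = 2.141.
ΔT = 2.46 × 2.141 = 5.3 K.

5.3 K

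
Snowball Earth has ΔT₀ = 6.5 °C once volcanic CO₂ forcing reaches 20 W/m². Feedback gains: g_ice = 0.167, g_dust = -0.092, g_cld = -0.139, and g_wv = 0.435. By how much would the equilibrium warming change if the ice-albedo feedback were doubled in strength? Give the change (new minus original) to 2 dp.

Original: g = 0.371, ΔT = 6.5/(1−0.371) = 10.3339 °C.
With doubled ice-albedo: g' = 0.538, ΔT' = 6.5/(1−0.538) = 14.0693 °C.
Change = 14.0693 − 10.3339 = 3.74 °C.

3.74 °C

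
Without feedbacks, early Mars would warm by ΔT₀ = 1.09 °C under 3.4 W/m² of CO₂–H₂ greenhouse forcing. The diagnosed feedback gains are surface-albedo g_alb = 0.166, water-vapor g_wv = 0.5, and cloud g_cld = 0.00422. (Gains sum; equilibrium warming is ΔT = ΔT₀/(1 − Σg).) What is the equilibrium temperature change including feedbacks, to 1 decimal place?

3.3 °C

Total gain g = 0.166 + 0.5 + 0.00422 = 0.67022.
Amplification A = 1/(1 − 0.67022) = 3.032.
ΔT = 1.09 × 3.032 = 3.3 °C.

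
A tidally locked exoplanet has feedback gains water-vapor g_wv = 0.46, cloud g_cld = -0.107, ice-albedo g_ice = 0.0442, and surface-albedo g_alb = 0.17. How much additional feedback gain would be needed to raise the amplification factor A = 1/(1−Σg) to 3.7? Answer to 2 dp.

0.16

Current total gain = 0.5672.
Target gain for A = 3.7: g* = 1 − 1/3.7 = 0.7297.
Additional gain needed = 0.7297 − 0.5672 = 0.16.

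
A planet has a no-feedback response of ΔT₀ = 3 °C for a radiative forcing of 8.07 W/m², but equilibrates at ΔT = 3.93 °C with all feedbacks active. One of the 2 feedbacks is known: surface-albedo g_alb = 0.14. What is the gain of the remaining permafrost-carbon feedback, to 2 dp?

0.10

Amplification A = ΔT/ΔT₀ = 3.93/3 = 1.31.
Total gain g = 1 − 1/A = 1 − 1/1.31 = 0.2366.
The known gain is 0.14.
g_pf = 0.2366 − 0.14 = 0.10.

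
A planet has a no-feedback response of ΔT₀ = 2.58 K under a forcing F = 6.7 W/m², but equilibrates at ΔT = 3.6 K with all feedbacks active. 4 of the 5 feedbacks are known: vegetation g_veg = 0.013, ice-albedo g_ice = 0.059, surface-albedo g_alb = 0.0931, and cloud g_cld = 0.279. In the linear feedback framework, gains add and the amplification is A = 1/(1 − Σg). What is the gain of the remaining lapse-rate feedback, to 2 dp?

Amplification A = ΔT/ΔT₀ = 3.6/2.58 = 1.395.
Total gain g = 1 − 1/A = 1 − 1/1.395 = 0.2832.
Known gains sum to 0.013 + 0.059 + 0.0931 + 0.279 = 0.4441.
g_lr = 0.2832 − 0.4441 = -0.16.

-0.16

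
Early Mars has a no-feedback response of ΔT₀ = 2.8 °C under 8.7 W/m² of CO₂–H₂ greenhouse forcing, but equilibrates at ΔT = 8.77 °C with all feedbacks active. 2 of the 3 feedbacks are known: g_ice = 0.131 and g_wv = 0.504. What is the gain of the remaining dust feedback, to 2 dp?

Amplification A = ΔT/ΔT₀ = 8.77/2.8 = 3.132.
Total gain g = 1 − 1/A = 1 − 1/3.132 = 0.6807.
Known gains sum to 0.131 + 0.504 = 0.635.
g_dust = 0.6807 − 0.635 = 0.05.

0.05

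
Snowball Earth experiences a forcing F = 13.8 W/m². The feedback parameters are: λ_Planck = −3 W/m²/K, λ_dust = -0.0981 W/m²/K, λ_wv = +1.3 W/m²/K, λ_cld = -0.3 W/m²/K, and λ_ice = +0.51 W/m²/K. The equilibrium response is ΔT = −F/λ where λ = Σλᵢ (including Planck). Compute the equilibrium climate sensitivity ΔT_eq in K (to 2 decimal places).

8.69 K

Net feedback parameter λ = (−3) + (-0.0981) + (+1.3) + (-0.3) + (+0.51) = -1.5881 W/m²/K.
ΔT = −F/λ = −13.8/(-1.5881) = 8.69 K.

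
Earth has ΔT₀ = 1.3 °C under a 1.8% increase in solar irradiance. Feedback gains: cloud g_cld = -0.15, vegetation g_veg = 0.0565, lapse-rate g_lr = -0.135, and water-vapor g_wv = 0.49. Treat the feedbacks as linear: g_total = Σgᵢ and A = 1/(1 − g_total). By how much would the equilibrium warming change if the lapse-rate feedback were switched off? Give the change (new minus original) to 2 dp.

0.39 °C

Original: g = 0.2615, ΔT = 1.3/(1−0.2615) = 1.7603 °C.
Without lapse-rate: g' = 0.3965, ΔT' = 1.3/(1−0.3965) = 2.1541 °C.
Change = 2.1541 − 1.7603 = 0.39 °C.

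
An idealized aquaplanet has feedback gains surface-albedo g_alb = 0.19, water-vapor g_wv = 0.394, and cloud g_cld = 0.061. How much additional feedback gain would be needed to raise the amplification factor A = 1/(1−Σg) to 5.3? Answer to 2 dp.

0.17

Current total gain = 0.645.
Target gain for A = 5.3: g* = 1 − 1/5.3 = 0.8113.
Additional gain needed = 0.8113 − 0.645 = 0.17.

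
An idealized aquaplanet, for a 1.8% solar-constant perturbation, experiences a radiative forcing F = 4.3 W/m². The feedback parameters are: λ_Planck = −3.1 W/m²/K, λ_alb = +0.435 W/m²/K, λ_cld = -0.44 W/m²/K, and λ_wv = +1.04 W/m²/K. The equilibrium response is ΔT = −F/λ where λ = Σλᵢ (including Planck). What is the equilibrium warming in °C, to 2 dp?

2.08 °C

Net feedback parameter λ = (−3.1) + (+0.435) + (-0.44) + (+1.04) = -2.065 W/m²/K.
ΔT = −F/λ = −4.3/(-2.065) = 2.08 °C.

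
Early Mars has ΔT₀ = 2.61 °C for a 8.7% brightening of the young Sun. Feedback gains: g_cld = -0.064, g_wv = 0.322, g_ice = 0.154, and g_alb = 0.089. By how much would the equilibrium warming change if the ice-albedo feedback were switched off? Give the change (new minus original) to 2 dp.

Original: g = 0.501, ΔT = 2.61/(1−0.501) = 5.2305 °C.
Without ice-albedo: g' = 0.347, ΔT' = 2.61/(1−0.347) = 3.9969 °C.
Change = 3.9969 − 5.2305 = -1.23 °C.

-1.23 °C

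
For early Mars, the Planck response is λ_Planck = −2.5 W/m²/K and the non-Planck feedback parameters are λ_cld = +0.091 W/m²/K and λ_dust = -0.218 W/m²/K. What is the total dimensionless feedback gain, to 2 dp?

-0.05

Convert to gains: g_cld = 0.091/2.5 = 0.0364; g_dust = -0.218/2.5 = -0.0872.
Total gain g = -0.0508.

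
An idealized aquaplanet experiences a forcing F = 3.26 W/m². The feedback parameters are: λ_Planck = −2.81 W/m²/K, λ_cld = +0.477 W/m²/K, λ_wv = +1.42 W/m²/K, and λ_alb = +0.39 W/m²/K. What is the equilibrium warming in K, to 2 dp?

6.23 K

Net feedback parameter λ = (−2.81) + (+0.477) + (+1.42) + (+0.39) = -0.523 W/m²/K.
ΔT = −F/λ = −3.26/(-0.523) = 6.23 K.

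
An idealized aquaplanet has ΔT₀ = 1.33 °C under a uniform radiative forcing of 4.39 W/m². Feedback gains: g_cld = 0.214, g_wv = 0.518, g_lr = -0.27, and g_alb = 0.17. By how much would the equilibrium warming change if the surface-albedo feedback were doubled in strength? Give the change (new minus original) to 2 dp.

Original: g = 0.632, ΔT = 1.33/(1−0.632) = 3.6141 °C.
With doubled surface-albedo: g' = 0.802, ΔT' = 1.33/(1−0.802) = 6.7172 °C.
Change = 6.7172 − 3.6141 = 3.10 °C.

3.10 °C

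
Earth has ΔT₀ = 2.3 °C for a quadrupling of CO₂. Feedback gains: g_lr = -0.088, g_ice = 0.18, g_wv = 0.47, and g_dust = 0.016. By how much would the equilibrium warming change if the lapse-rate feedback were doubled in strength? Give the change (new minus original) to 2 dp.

-0.94 °C

Original: g = 0.578, ΔT = 2.3/(1−0.578) = 5.4502 °C.
With doubled lapse-rate: g' = 0.49, ΔT' = 2.3/(1−0.49) = 4.5098 °C.
Change = 4.5098 − 5.4502 = -0.94 °C.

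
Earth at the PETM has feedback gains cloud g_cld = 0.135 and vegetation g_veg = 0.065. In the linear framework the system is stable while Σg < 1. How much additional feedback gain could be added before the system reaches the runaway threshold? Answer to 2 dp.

Current total gain = 0.135 + 0.065 = 0.2.
Margin to runaway = 1 − 0.2 = 0.80.

0.80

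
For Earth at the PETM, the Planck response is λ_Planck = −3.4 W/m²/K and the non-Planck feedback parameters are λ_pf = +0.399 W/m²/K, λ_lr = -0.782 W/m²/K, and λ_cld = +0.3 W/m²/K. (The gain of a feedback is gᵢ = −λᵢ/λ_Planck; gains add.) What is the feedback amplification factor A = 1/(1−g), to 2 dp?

0.98

Convert to gains: g_pf = 0.399/3.4 = 0.1174; g_lr = -0.782/3.4 = -0.23; g_cld = 0.3/3.4 = 0.08824.
Total gain g = -0.02436.
A = 1/(1 + 0.02436) = 0.98.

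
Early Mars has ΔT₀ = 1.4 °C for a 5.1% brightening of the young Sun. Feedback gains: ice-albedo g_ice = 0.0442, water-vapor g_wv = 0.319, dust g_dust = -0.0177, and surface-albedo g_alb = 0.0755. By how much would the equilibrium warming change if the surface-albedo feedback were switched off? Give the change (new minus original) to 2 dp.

-0.28 °C

Original: g = 0.421, ΔT = 1.4/(1−0.421) = 2.4180 °C.
Without surface-albedo: g' = 0.3455, ΔT' = 1.4/(1−0.3455) = 2.1390 °C.
Change = 2.1390 − 2.4180 = -0.28 °C.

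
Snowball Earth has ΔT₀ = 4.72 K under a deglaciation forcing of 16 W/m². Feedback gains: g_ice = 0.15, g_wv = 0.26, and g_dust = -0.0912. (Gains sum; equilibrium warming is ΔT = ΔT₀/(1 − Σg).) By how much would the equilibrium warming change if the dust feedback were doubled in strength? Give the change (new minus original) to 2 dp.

Original: g = 0.3188, ΔT = 4.72/(1−0.3188) = 6.9289 K.
With doubled dust: g' = 0.2276, ΔT' = 4.72/(1−0.2276) = 6.1108 K.
Change = 6.1108 − 6.9289 = -0.82 K.

-0.82 K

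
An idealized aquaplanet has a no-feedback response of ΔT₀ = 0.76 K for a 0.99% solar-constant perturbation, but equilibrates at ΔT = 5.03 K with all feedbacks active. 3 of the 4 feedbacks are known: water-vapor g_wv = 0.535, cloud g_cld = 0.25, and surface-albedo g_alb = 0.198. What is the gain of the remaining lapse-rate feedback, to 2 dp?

Amplification A = ΔT/ΔT₀ = 5.03/0.76 = 6.618.
Total gain g = 1 − 1/A = 1 − 1/6.618 = 0.8489.
Known gains sum to 0.535 + 0.25 + 0.198 = 0.983.
g_lr = 0.8489 − 0.983 = -0.13.

-0.13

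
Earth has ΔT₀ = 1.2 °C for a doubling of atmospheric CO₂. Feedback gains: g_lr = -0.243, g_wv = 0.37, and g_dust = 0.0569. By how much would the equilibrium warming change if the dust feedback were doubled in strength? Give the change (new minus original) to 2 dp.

Original: g = 0.1839, ΔT = 1.2/(1−0.1839) = 1.4704 °C.
With doubled dust: g' = 0.2408, ΔT' = 1.2/(1−0.2408) = 1.5806 °C.
Change = 1.5806 − 1.4704 = 0.11 °C.

0.11 °C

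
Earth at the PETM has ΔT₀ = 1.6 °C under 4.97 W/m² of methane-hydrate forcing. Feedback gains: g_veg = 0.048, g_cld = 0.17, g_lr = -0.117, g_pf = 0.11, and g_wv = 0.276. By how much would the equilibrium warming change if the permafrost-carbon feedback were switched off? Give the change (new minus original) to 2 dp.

Original: g = 0.487, ΔT = 1.6/(1−0.487) = 3.1189 °C.
Without permafrost-carbon: g' = 0.377, ΔT' = 1.6/(1−0.377) = 2.5682 °C.
Change = 2.5682 − 3.1189 = -0.55 °C.

-0.55 °C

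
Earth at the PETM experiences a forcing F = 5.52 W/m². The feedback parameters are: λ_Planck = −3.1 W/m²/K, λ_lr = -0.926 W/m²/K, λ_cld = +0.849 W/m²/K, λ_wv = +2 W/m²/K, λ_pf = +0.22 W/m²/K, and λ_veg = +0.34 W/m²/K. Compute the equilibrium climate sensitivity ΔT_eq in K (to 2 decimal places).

8.95 K

Net feedback parameter λ = (−3.1) + (-0.926) + (+0.849) + (+2) + (+0.22) + (+0.34) = -0.617 W/m²/K.
ΔT = −F/λ = −5.52/(-0.617) = 8.95 K.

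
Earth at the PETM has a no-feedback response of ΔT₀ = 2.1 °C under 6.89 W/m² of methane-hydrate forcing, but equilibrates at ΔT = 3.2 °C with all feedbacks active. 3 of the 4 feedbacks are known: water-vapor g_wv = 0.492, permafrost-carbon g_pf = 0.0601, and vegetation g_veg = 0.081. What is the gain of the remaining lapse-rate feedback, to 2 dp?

-0.29

Amplification A = ΔT/ΔT₀ = 3.2/2.1 = 1.524.
Total gain g = 1 − 1/A = 1 − 1/1.524 = 0.3438.
Known gains sum to 0.492 + 0.0601 + 0.081 = 0.6331.
g_lr = 0.3438 − 0.6331 = -0.29.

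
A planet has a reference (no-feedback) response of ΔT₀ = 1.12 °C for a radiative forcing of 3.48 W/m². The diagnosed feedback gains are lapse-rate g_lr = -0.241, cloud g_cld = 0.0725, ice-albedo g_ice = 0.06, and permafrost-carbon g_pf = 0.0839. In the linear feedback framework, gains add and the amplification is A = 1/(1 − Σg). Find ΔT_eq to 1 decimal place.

Total gain g = -0.241 + 0.0725 + 0.06 + 0.0839 = -0.0246.
Amplification A = 1/(1 + 0.0246) = 0.976.
ΔT = 1.12 × 0.976 = 1.1 °C.

1.1 °C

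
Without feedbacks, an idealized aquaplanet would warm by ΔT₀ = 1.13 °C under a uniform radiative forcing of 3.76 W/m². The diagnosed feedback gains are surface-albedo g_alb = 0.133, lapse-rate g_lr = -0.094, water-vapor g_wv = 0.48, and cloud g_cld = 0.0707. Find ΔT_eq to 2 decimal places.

Total gain g = 0.133 − 0.094 + 0.48 + 0.0707 = 0.5897.
Amplification A = 1/(1 − 0.5897) = 2.437.
ΔT = 1.13 × 2.437 = 2.75 °C.

2.75 °C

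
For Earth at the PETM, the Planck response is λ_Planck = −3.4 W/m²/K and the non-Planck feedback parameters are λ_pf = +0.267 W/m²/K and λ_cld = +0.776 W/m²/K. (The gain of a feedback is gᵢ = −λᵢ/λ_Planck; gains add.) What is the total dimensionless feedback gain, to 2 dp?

Convert to gains: g_pf = 0.267/3.4 = 0.07853; g_cld = 0.776/3.4 = 0.2282.
Total gain g = 0.30673.

0.31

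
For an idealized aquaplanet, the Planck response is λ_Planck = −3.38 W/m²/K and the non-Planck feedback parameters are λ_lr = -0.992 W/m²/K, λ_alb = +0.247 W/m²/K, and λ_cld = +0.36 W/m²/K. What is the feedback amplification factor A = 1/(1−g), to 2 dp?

Convert to gains: g_lr = -0.992/3.38 = -0.2935; g_alb = 0.247/3.38 = 0.07308; g_cld = 0.36/3.38 = 0.1065.
Total gain g = -0.11392.
A = 1/(1 + 0.11392) = 0.90.

0.90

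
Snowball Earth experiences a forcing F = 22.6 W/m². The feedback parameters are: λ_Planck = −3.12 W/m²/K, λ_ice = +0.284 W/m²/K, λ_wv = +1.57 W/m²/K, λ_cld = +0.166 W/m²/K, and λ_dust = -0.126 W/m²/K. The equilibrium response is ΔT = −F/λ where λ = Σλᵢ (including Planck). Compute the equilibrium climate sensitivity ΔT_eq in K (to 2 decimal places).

Net feedback parameter λ = (−3.12) + (+0.284) + (+1.57) + (+0.166) + (-0.126) = -1.226 W/m²/K.
ΔT = −F/λ = −22.6/(-1.226) = 18.43 K.

18.43 K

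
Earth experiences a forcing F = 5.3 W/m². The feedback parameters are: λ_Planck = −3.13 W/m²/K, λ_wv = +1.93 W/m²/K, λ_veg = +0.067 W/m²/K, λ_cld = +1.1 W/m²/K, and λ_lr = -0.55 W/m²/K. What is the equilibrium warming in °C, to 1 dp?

Net feedback parameter λ = (−3.13) + (+1.93) + (+0.067) + (+1.1) + (-0.55) = -0.583 W/m²/K.
ΔT = −F/λ = −5.3/(-0.583) = 9.1 °C.

9.1 °C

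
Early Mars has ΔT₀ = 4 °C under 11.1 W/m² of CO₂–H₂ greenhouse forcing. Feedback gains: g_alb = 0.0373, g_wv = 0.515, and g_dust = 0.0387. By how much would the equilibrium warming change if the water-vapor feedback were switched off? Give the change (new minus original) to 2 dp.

-5.45 °C

Original: g = 0.591, ΔT = 4/(1−0.591) = 9.7800 °C.
Without water-vapor: g' = 0.076, ΔT' = 4/(1−0.076) = 4.3290 °C.
Change = 4.3290 − 9.7800 = -5.45 °C.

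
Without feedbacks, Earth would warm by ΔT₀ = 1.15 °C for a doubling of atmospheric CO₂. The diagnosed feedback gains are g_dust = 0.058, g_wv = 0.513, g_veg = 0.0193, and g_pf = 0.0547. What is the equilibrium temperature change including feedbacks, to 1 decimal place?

Total gain g = 0.058 + 0.513 + 0.0193 + 0.0547 = 0.645.
Amplification A = 1/(1 − 0.645) = 2.817.
ΔT = 1.15 × 2.817 = 3.2 °C.

3.2 °C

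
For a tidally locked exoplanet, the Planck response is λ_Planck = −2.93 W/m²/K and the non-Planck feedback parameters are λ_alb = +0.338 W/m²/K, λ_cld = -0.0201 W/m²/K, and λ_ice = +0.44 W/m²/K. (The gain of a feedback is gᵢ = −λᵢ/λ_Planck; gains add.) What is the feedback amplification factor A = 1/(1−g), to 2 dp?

1.35

Convert to gains: g_alb = 0.338/2.93 = 0.1154; g_cld = -0.0201/2.93 = -0.00686; g_ice = 0.44/2.93 = 0.1502.
Total gain g = 0.25874.
A = 1/(1 − 0.25874) = 1.35.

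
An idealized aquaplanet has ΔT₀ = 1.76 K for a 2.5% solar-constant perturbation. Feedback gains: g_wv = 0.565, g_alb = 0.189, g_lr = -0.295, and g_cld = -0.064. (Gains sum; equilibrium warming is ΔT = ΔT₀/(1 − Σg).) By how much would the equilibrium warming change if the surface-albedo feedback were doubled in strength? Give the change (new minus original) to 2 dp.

1.32 K

Original: g = 0.395, ΔT = 1.76/(1−0.395) = 2.9091 K.
With doubled surface-albedo: g' = 0.584, ΔT' = 1.76/(1−0.584) = 4.2308 K.
Change = 4.2308 − 2.9091 = 1.32 K.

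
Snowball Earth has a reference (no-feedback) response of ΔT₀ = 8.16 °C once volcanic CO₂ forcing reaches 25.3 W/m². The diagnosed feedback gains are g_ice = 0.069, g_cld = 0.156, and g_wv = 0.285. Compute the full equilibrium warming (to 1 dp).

16.7 °C

Total gain g = 0.069 + 0.156 + 0.285 = 0.51.
Amplification A = 1/(1 − 0.51) = 2.041.
ΔT = 8.16 × 2.041 = 16.7 °C.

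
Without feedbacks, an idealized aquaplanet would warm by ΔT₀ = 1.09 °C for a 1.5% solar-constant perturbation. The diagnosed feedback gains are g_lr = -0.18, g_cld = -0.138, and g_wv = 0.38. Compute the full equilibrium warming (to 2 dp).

Total gain g = -0.18 − 0.138 + 0.38 = 0.062.
Amplification A = 1/(1 − 0.062) = 1.066.
ΔT = 1.09 × 1.066 = 1.16 °C.

1.16 °C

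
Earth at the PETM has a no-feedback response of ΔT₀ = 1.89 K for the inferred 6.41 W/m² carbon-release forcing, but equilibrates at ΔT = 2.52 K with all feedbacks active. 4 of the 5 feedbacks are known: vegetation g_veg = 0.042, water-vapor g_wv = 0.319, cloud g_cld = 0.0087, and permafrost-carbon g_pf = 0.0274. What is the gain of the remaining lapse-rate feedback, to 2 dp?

-0.15

Amplification A = ΔT/ΔT₀ = 2.52/1.89 = 1.333.
Total gain g = 1 − 1/A = 1 − 1/1.333 = 0.2498.
Known gains sum to 0.042 + 0.319 + 0.0087 + 0.0274 = 0.3971.
g_lr = 0.2498 − 0.3971 = -0.15.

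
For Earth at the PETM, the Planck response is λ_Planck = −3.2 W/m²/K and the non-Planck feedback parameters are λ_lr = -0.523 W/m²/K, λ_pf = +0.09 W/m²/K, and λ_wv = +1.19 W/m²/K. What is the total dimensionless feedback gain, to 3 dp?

Convert to gains: g_lr = -0.523/3.2 = -0.1634; g_pf = 0.09/3.2 = 0.02812; g_wv = 1.19/3.2 = 0.3719.
Total gain g = 0.23662.

0.237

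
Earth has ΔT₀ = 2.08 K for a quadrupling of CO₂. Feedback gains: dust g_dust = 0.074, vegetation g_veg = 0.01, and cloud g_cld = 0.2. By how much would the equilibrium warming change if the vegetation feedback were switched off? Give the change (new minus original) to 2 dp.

Original: g = 0.284, ΔT = 2.08/(1−0.284) = 2.9050 K.
Without vegetation: g' = 0.274, ΔT' = 2.08/(1−0.274) = 2.8650 K.
Change = 2.8650 − 2.9050 = -0.04 K.

-0.04 K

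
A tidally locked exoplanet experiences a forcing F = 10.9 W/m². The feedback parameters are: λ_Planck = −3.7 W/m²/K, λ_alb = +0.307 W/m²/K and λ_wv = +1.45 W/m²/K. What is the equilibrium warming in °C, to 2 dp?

Net feedback parameter λ = (−3.7) + (+0.307) + (+1.45) = -1.943 W/m²/K.
ΔT = −F/λ = −10.9/(-1.943) = 5.61 °C.

5.61 °C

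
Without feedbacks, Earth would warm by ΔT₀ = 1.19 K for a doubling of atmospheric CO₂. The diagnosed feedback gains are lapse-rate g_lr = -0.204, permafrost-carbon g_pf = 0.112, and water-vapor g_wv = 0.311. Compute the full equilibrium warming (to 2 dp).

Total gain g = -0.204 + 0.112 + 0.311 = 0.219.
Amplification A = 1/(1 − 0.219) = 1.28.
ΔT = 1.19 × 1.28 = 1.52 K.

1.52 K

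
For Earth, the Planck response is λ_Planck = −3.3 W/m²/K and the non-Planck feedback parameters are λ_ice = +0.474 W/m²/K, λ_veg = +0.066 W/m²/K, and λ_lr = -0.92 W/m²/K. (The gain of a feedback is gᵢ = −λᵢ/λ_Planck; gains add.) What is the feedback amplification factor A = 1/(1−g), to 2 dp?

Convert to gains: g_ice = 0.474/3.3 = 0.1436; g_veg = 0.066/3.3 = 0.02; g_lr = -0.92/3.3 = -0.2788.
Total gain g = -0.1152.
A = 1/(1 + 0.1152) = 0.90.

0.90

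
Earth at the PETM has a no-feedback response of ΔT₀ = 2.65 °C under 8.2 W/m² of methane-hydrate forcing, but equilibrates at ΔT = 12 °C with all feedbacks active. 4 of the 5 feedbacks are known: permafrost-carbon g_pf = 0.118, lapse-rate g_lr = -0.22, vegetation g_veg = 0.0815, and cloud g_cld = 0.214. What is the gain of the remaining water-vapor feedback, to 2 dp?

Amplification A = ΔT/ΔT₀ = 12/2.65 = 4.528.
Total gain g = 1 − 1/A = 1 − 1/4.528 = 0.7792.
Known gains sum to 0.118 − 0.22 + 0.0815 + 0.214 = 0.1935.
g_wv = 0.7792 − 0.1935 = 0.59.

0.59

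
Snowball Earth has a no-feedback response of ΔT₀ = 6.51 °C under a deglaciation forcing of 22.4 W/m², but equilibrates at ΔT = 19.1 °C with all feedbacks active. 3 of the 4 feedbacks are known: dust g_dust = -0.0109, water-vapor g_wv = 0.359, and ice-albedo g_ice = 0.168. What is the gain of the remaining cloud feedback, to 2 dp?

Amplification A = ΔT/ΔT₀ = 19.1/6.51 = 2.934.
Total gain g = 1 − 1/A = 1 − 1/2.934 = 0.6592.
Known gains sum to -0.0109 + 0.359 + 0.168 = 0.5161.
g_cld = 0.6592 − 0.5161 = 0.14.

0.14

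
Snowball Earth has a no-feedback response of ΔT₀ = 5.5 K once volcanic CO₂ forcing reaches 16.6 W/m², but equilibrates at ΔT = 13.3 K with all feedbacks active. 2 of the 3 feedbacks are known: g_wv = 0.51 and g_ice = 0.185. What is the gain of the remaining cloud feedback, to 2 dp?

-0.11

Amplification A = ΔT/ΔT₀ = 13.3/5.5 = 2.418.
Total gain g = 1 − 1/A = 1 − 1/2.418 = 0.5864.
Known gains sum to 0.51 + 0.185 = 0.695.
g_cld = 0.5864 − 0.695 = -0.11.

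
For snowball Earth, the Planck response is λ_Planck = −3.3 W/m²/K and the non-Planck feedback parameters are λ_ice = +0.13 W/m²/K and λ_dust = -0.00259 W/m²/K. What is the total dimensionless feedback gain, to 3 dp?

Convert to gains: g_ice = 0.13/3.3 = 0.03939; g_dust = -0.00259/3.3 = -0.000785.
Total gain g = 0.038605.

0.039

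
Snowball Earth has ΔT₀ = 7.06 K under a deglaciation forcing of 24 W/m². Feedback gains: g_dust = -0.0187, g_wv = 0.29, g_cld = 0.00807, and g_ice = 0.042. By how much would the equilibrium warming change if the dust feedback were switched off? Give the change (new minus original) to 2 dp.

0.29 K

Original: g = 0.32137, ΔT = 7.06/(1−0.32137) = 10.4033 K.
Without dust: g' = 0.34007, ΔT' = 7.06/(1−0.34007) = 10.6981 K.
Change = 10.6981 − 10.4033 = 0.29 K.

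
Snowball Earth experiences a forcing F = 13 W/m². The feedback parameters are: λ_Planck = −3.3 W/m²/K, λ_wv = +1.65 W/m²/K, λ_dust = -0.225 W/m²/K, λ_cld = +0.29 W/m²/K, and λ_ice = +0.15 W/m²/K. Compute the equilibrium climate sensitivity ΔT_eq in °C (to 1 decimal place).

Net feedback parameter λ = (−3.3) + (+1.65) + (-0.225) + (+0.29) + (+0.15) = -1.435 W/m²/K.
ΔT = −F/λ = −13/(-1.435) = 9.1 °C.

9.1 °C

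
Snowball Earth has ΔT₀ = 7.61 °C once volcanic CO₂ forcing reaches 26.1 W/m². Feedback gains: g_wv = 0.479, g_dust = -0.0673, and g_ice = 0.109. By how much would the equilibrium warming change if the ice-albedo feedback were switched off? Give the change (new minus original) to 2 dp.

Original: g = 0.5207, ΔT = 7.61/(1−0.5207) = 15.8773 °C.
Without ice-albedo: g' = 0.4117, ΔT' = 7.61/(1−0.4117) = 12.9356 °C.
Change = 12.9356 − 15.8773 = -2.94 °C.

-2.94 °C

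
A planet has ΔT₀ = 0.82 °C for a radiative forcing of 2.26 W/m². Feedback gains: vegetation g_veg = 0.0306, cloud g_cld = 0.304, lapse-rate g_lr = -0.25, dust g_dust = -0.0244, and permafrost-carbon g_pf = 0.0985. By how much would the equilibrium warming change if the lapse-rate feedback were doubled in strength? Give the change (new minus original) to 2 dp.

-0.22 °C

Original: g = 0.1587, ΔT = 0.82/(1−0.1587) = 0.9747 °C.
With doubled lapse-rate: g' = -0.0913, ΔT' = 0.82/(1+0.0913) = 0.7514 °C.
Change = 0.7514 − 0.9747 = -0.22 °C.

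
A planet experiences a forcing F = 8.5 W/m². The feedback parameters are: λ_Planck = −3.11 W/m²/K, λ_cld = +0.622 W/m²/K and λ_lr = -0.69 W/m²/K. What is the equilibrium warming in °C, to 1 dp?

Net feedback parameter λ = (−3.11) + (+0.622) + (-0.69) = -3.178 W/m²/K.
ΔT = −F/λ = −8.5/(-3.178) = 2.7 °C.

2.7 °C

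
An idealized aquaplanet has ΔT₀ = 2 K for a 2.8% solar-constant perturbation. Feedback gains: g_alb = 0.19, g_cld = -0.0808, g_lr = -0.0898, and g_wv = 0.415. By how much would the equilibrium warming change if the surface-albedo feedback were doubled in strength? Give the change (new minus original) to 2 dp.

Original: g = 0.4344, ΔT = 2/(1−0.4344) = 3.5361 K.
With doubled surface-albedo: g' = 0.6244, ΔT' = 2/(1−0.6244) = 5.3248 K.
Change = 5.3248 − 3.5361 = 1.79 K.

1.79 K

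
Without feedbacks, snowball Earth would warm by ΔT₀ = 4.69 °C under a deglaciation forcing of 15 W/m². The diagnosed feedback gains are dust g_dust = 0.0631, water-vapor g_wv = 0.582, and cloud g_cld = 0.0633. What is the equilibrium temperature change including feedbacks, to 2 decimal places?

Total gain g = 0.0631 + 0.582 + 0.0633 = 0.7084.
Amplification A = 1/(1 − 0.7084) = 3.429.
ΔT = 4.69 × 3.429 = 16.08 °C.

16.08 °C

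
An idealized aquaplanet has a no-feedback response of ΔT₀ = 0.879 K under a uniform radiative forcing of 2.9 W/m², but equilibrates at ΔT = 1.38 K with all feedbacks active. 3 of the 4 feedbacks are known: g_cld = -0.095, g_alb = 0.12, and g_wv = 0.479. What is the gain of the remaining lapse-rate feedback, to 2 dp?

-0.14

Amplification A = ΔT/ΔT₀ = 1.38/0.879 = 1.57.
Total gain g = 1 − 1/A = 1 − 1/1.57 = 0.3631.
Known gains sum to -0.095 + 0.12 + 0.479 = 0.504.
g_lr = 0.3631 − 0.504 = -0.14.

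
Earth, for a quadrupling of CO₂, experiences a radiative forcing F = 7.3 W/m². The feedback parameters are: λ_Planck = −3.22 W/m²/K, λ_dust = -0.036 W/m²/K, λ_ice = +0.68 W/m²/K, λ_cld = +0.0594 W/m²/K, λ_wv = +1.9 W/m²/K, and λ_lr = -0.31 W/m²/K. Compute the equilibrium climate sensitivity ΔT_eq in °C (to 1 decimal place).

7.9 °C

Net feedback parameter λ = (−3.22) + (-0.036) + (+0.68) + (+0.0594) + (+1.9) + (-0.31) = -0.9266 W/m²/K.
ΔT = −F/λ = −7.3/(-0.9266) = 7.9 °C.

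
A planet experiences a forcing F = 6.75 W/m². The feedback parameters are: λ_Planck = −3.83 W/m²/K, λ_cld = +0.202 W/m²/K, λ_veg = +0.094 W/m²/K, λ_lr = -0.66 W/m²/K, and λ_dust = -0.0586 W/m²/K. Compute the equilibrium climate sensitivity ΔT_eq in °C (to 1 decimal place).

1.6 °C

Net feedback parameter λ = (−3.83) + (+0.202) + (+0.094) + (-0.66) + (-0.0586) = -4.2526 W/m²/K.
ΔT = −F/λ = −6.75/(-4.2526) = 1.6 °C.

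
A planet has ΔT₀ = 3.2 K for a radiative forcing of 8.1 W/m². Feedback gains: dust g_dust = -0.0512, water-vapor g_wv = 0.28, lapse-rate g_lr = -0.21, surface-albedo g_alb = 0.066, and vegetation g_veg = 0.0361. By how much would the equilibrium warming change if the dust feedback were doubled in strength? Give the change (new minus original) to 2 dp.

Original: g = 0.1209, ΔT = 3.2/(1−0.1209) = 3.6401 K.
With doubled dust: g' = 0.0697, ΔT' = 3.2/(1−0.0697) = 3.4398 K.
Change = 3.4398 − 3.6401 = -0.20 K.

-0.20 K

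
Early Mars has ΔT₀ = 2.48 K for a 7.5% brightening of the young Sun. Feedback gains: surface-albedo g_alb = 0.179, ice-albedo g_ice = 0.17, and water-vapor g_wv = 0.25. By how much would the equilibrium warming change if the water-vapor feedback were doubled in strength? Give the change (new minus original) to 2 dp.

10.24 K

Original: g = 0.599, ΔT = 2.48/(1−0.599) = 6.1845 K.
With doubled water-vapor: g' = 0.849, ΔT' = 2.48/(1−0.849) = 16.4238 K.
Change = 16.4238 − 6.1845 = 10.24 K.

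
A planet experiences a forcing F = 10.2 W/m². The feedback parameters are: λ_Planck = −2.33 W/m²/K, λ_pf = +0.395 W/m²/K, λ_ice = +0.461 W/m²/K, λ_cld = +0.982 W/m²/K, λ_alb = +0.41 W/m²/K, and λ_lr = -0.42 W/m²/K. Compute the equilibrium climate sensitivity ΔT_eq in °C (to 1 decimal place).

20.3 °C

Net feedback parameter λ = (−2.33) + (+0.395) + (+0.461) + (+0.982) + (+0.41) + (-0.42) = -0.502 W/m²/K.
ΔT = −F/λ = −10.2/(-0.502) = 20.3 °C.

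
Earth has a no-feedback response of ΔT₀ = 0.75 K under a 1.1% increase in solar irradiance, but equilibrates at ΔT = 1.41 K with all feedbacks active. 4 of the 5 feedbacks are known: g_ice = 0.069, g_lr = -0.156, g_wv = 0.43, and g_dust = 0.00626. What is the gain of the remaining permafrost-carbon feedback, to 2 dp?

Amplification A = ΔT/ΔT₀ = 1.41/0.75 = 1.88.
Total gain g = 1 − 1/A = 1 − 1/1.88 = 0.4681.
Known gains sum to 0.069 − 0.156 + 0.43 + 0.00626 = 0.34926.
g_pf = 0.4681 − 0.34926 = 0.12.

0.12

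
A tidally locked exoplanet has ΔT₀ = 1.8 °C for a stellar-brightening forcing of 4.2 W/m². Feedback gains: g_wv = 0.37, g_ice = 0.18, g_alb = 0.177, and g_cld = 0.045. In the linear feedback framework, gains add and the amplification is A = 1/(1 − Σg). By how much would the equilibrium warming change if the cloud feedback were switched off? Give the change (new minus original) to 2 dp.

Original: g = 0.772, ΔT = 1.8/(1−0.772) = 7.8947 °C.
Without cloud: g' = 0.727, ΔT' = 1.8/(1−0.727) = 6.5934 °C.
Change = 6.5934 − 7.8947 = -1.30 °C.

-1.30 °C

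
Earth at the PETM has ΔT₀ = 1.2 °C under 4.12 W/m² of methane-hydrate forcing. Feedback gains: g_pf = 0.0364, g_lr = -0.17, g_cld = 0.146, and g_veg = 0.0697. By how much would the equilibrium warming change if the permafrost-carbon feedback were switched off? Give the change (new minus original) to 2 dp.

-0.05 °C

Original: g = 0.0821, ΔT = 1.2/(1−0.0821) = 1.3073 °C.
Without permafrost-carbon: g' = 0.0457, ΔT' = 1.2/(1−0.0457) = 1.2575 °C.
Change = 1.2575 − 1.3073 = -0.05 °C.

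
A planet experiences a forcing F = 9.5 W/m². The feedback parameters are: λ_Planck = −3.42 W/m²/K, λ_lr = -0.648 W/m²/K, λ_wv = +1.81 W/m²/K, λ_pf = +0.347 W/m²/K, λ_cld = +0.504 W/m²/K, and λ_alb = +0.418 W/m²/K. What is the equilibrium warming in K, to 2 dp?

9.61 K

Net feedback parameter λ = (−3.42) + (-0.648) + (+1.81) + (+0.347) + (+0.504) + (+0.418) = -0.989 W/m²/K.
ΔT = −F/λ = −9.5/(-0.989) = 9.61 K.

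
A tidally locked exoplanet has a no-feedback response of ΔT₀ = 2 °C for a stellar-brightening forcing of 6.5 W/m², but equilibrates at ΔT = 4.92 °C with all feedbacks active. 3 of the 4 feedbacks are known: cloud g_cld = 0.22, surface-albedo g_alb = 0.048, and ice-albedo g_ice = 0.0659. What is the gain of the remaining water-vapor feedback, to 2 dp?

0.26

Amplification A = ΔT/ΔT₀ = 4.92/2 = 2.46.
Total gain g = 1 − 1/A = 1 − 1/2.46 = 0.5935.
Known gains sum to 0.22 + 0.048 + 0.0659 = 0.3339.
g_wv = 0.5935 − 0.3339 = 0.26.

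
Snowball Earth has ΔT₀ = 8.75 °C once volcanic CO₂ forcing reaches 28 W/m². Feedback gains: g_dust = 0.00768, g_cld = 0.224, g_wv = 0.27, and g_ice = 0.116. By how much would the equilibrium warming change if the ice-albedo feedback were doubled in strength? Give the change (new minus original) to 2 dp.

9.97 °C

Original: g = 0.61768, ΔT = 8.75/(1−0.61768) = 22.8866 °C.
With doubled ice-albedo: g' = 0.73368, ΔT' = 8.75/(1−0.73368) = 32.8552 °C.
Change = 32.8552 − 22.8866 = 9.97 °C.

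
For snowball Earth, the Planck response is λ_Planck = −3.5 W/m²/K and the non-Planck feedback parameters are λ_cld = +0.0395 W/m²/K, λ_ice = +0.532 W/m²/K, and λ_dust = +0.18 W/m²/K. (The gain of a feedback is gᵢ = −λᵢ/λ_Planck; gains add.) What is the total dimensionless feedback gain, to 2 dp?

Convert to gains: g_cld = 0.0395/3.5 = 0.01129; g_ice = 0.532/3.5 = 0.152; g_dust = 0.18/3.5 = 0.05143.
Total gain g = 0.21472.

0.21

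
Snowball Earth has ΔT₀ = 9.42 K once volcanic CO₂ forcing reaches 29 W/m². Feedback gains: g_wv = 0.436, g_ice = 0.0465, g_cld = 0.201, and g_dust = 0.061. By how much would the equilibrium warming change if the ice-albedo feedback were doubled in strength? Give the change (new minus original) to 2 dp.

8.20 K

Original: g = 0.7445, ΔT = 9.42/(1−0.7445) = 36.8689 K.
With doubled ice-albedo: g' = 0.791, ΔT' = 9.42/(1−0.791) = 45.0718 K.
Change = 45.0718 − 36.8689 = 8.20 K.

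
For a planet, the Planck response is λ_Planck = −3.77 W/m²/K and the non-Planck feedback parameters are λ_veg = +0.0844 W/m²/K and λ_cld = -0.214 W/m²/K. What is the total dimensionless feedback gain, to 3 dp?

Convert to gains: g_veg = 0.0844/3.77 = 0.02239; g_cld = -0.214/3.77 = -0.05676.
Total gain g = -0.03437.

-0.034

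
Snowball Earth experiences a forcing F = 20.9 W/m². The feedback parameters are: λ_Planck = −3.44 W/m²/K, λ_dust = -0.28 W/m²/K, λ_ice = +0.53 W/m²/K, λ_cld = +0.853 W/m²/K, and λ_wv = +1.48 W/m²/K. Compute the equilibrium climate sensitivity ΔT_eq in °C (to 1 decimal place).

Net feedback parameter λ = (−3.44) + (-0.28) + (+0.53) + (+0.853) + (+1.48) = -0.857 W/m²/K.
ΔT = −F/λ = −20.9/(-0.857) = 24.4 °C.

24.4 °C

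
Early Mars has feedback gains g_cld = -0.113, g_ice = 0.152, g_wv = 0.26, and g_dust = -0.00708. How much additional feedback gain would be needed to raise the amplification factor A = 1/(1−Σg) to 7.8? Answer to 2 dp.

0.58

Current total gain = 0.29192.
Target gain for A = 7.8: g* = 1 − 1/7.8 = 0.8718.
Additional gain needed = 0.8718 − 0.29192 = 0.58.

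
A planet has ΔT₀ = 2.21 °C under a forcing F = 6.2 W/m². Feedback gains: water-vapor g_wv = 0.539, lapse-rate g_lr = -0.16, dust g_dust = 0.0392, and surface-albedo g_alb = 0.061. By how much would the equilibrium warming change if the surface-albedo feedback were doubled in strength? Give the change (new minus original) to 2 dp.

Original: g = 0.4792, ΔT = 2.21/(1−0.4792) = 4.2435 °C.
With doubled surface-albedo: g' = 0.5402, ΔT' = 2.21/(1−0.5402) = 4.8064 °C.
Change = 4.8064 − 4.2435 = 0.56 °C.

0.56 °C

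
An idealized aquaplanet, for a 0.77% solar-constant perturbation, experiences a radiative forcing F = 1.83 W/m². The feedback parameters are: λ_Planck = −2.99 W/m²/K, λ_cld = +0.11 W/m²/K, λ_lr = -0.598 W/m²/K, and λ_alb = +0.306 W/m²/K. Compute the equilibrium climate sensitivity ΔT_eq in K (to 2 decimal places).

Net feedback parameter λ = (−2.99) + (+0.11) + (-0.598) + (+0.306) = -3.172 W/m²/K.
ΔT = −F/λ = −1.83/(-3.172) = 0.58 K.

0.58 K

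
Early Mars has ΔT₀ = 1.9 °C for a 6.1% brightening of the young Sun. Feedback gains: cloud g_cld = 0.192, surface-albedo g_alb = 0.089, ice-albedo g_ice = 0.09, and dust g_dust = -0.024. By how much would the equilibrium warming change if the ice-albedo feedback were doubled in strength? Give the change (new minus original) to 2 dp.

Original: g = 0.347, ΔT = 1.9/(1−0.347) = 2.9096 °C.
With doubled ice-albedo: g' = 0.437, ΔT' = 1.9/(1−0.437) = 3.3748 °C.
Change = 3.3748 − 2.9096 = 0.47 °C.

0.47 °C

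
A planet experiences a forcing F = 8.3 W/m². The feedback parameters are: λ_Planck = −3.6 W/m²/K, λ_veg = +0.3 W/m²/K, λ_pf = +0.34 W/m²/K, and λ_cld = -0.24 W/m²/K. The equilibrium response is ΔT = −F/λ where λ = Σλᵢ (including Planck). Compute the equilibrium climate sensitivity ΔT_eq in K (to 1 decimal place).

2.6 K

Net feedback parameter λ = (−3.6) + (+0.3) + (+0.34) + (-0.24) = -3.2 W/m²/K.
ΔT = −F/λ = −8.3/(-3.2) = 2.6 K.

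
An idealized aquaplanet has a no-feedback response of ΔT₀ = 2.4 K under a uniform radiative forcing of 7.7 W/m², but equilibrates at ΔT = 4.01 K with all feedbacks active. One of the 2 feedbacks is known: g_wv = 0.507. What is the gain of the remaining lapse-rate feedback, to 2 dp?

Amplification A = ΔT/ΔT₀ = 4.01/2.4 = 1.671.
Total gain g = 1 − 1/A = 1 − 1/1.671 = 0.4016.
The known gain is 0.507.
g_lr = 0.4016 − 0.507 = -0.11.

-0.11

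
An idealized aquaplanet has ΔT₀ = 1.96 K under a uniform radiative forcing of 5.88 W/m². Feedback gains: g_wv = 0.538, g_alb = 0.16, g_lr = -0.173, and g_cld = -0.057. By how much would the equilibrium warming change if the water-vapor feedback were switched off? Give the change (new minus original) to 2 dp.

-1.85 K

Original: g = 0.468, ΔT = 1.96/(1−0.468) = 3.6842 K.
Without water-vapor: g' = -0.07, ΔT' = 1.96/(1+0.07) = 1.8318 K.
Change = 1.8318 − 3.6842 = -1.85 K.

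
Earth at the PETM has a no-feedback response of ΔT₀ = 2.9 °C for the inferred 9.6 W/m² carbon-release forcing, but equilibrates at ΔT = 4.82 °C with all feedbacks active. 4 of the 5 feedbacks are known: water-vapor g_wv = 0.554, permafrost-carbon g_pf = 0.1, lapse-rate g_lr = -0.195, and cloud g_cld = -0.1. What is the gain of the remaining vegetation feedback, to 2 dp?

0.04

Amplification A = ΔT/ΔT₀ = 4.82/2.9 = 1.662.
Total gain g = 1 − 1/A = 1 − 1/1.662 = 0.3983.
Known gains sum to 0.554 + 0.1 − 0.195 − 0.1 = 0.359.
g_veg = 0.3983 − 0.359 = 0.04.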